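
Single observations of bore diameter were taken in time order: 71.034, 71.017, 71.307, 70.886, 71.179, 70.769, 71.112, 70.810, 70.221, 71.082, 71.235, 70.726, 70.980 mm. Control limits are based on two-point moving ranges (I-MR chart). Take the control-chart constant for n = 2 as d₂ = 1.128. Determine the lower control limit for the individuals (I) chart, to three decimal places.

69.966

X̄ = (71.034 + 71.017 + 71.307 + 70.886 + 71.179 + 70.769 + 71.112 + 70.810 + 70.221 + 71.082 + 71.235 + 70.726 + 70.980) / 13 = 70.9506
Moving ranges: 0.017, 0.290, 0.421, 0.293, 0.410, 0.343, 0.302, 0.589, 0.861, 0.153, 0.509, 0.254; M̄R̄ = 4.4420 / 12 = 0.3702
LCL = X̄ − 3·M̄R̄/d₂ = 70.9506 − 3 × 0.3702 / 1.128 = 69.9661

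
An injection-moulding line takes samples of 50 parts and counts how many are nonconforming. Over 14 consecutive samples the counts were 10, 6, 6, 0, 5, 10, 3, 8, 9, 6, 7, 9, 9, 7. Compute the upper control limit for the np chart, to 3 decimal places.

14.051

p̄ = Σdᵢ / (k·n) = 95 / (14 × 50) = 0.13571
UCL = np̄ + 3·√(np̄(1−p̄)) = 6.7857 + 3 × √(6.7857×0.86429) = 6.7857 + 3 × 2.4217 = 14.0509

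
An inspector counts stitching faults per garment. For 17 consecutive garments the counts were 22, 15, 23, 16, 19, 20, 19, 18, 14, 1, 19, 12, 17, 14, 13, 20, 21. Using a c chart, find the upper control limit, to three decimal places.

c̄ = (22 + 15 + 23 + 16 + 19 + 20 + 19 + 18 + 14 + 1 + 19 + 12 + 17 + 14 + 13 + 20 + 21) / 17 = 283 / 17 = 16.6471
UCL = c̄ + 3√c̄ = 16.6471 + 3 × √16.6471 = 16.6471 + 3 × 4.0801 = 28.8873

28.887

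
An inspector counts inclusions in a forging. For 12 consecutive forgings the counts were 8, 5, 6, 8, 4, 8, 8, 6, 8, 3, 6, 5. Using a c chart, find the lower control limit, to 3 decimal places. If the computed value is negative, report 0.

0.000

c̄ = (8 + 5 + 6 + 8 + 4 + 8 + 8 + 6 + 8 + 3 + 6 + 5) / 12 = 75 / 12 = 6.2500
LCL = c̄ − 3√c̄ = 6.2500 − 3 × 2.5000 = -1.2500 → 0 (cannot be negative)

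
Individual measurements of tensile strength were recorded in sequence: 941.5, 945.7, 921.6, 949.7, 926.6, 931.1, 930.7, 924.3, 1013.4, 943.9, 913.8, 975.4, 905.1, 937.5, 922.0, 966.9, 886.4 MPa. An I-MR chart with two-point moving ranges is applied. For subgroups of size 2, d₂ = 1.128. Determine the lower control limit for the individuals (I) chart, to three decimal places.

840.197

X̄ = (941.5 + 945.7 + 921.6 + 949.7 + 926.6 + 931.1 + 930.7 + 924.3 + 1013.4 + 943.9 + 913.8 + 975.4 + 905.1 + 937.5 + 922.0 + 966.9 + 886.4) / 17 = 937.3882
Moving ranges: 4.2, 24.1, 28.1, 23.1, 4.5, 0.4, 6.4, 89.1, 69.5, 30.1, 61.6, 70.3, 32.4, 15.5, 44.9, 80.5; M̄R̄ = 584.7000 / 16 = 36.5438
LCL = X̄ − 3·M̄R̄/d₂ = 937.3882 − 3 × 36.5438 / 1.128 = 840.1974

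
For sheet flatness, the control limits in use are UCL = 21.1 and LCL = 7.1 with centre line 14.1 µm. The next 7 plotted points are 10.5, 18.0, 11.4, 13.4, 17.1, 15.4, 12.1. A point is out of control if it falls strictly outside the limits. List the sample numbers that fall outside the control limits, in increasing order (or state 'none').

All 7 points lie within [7.1, 21.1].

none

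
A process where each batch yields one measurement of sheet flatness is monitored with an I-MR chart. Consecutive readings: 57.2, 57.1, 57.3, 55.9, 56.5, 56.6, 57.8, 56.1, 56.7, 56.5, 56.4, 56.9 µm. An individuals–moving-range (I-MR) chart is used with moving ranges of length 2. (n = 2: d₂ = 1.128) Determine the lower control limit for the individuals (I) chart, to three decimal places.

X̄ = (57.2 + 57.1 + 57.3 + 55.9 + 56.5 + 56.6 + 57.8 + 56.1 + 56.7 + 56.5 + 56.4 + 56.9) / 12 = 56.7500
Moving ranges: 0.1, 0.2, 1.4, 0.6, 0.1, 1.2, 1.7, 0.6, 0.2, 0.1, 0.5; M̄R̄ = 6.7000 / 11 = 0.6091
LCL = X̄ − 3·M̄R̄/d₂ = 56.7500 − 3 × 0.6091 / 1.128 = 55.1301

55.130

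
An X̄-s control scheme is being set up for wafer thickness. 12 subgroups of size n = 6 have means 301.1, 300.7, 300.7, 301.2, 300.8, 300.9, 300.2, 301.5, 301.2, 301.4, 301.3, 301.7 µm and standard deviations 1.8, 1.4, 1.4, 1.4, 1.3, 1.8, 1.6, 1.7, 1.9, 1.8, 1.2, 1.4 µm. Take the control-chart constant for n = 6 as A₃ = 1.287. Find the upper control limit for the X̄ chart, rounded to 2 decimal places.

303.06

X̄̄ = (301.1 + 300.7 + 300.7 + 301.2 + 300.8 + 300.9 + 300.2 + 301.5 + 301.2 + 301.4 + 301.3 + 301.7) / 12 = 301.0583
s̄ = (1.8 + 1.4 + 1.4 + 1.4 + 1.3 + 1.8 + 1.6 + 1.7 + 1.9 + 1.8 + 1.2 + 1.4) / 12 = 1.5583
UCL = X̄̄ + A₃·s̄ = 301.0583 + 1.287 × 1.5583 = 303.0639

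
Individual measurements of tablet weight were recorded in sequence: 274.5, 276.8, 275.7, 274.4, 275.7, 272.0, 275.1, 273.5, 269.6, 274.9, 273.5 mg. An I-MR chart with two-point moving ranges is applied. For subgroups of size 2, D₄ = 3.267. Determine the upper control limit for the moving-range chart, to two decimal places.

Moving ranges: 2.3, 1.1, 1.3, 1.3, 3.7, 3.1, 1.6, 3.9, 5.3, 1.4; M̄R̄ = 25.0000 / 10 = 2.5000
UCL_MR = D₄·M̄R̄ = 3.267 × 2.5000 = 8.1675

8.17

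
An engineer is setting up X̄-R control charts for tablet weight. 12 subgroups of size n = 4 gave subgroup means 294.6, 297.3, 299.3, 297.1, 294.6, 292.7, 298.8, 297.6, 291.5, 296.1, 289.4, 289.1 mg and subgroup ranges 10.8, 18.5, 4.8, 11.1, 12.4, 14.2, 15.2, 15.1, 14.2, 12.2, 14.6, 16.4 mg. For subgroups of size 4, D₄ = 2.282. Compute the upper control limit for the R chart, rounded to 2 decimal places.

R̄ = (10.8 + 18.5 + 4.8 + 11.1 + 12.4 + 14.2 + 15.2 + 15.1 + 14.2 + 12.2 + 14.6 + 16.4) / 12 = 159.5000 / 12 = 13.2917
UCL_R = D₄·R̄ = 2.282 × 13.2917 = 30.3316

30.33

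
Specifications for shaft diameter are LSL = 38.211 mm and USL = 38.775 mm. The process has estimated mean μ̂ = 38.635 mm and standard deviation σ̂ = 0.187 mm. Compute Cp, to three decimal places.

Cp = (USL − LSL) / (6σ̂) = (38.775 − 38.211) / (6 × 0.187) = 0.5640 / 1.1220 = 0.5027

0.503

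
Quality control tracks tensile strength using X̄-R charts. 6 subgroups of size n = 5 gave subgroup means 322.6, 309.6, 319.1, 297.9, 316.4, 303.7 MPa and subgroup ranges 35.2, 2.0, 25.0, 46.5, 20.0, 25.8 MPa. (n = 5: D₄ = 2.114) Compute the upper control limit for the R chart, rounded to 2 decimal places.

R̄ = (35.2 + 2.0 + 25.0 + 46.5 + 20.0 + 25.8) / 6 = 154.5000 / 6 = 25.7500
UCL_R = D₄·R̄ = 2.114 × 25.7500 = 54.4355

54.44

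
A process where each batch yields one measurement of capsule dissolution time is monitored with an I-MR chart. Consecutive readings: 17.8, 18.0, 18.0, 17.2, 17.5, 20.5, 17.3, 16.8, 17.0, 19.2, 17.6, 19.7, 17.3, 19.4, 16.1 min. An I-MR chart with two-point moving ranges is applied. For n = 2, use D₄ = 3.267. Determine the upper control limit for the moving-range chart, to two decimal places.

Moving ranges: 0.2, 0.0, 0.8, 0.3, 3.0, 3.2, 0.5, 0.2, 2.2, 1.6, 2.1, 2.4, 2.1, 3.3; M̄R̄ = 21.9000 / 14 = 1.5643
UCL_MR = D₄·M̄R̄ = 3.267 × 1.5643 = 5.1105

5.11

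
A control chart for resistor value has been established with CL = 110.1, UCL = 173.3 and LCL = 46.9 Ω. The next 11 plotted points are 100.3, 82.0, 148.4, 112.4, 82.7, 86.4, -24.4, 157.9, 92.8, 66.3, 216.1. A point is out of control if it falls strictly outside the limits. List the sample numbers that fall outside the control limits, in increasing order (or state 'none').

Compare each point to [46.9, 173.3]: sample 7 = -24.4 < LCL; sample 11 = 216.1 > UCL.

7, 11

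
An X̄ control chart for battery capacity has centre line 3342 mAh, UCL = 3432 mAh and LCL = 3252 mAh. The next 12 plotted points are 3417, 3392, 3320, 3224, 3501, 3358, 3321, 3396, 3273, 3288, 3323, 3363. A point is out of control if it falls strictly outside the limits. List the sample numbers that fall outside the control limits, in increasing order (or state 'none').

Compare each point to [3252, 3432]: sample 4 = 3224 < LCL; sample 5 = 3501 > UCL.

4, 5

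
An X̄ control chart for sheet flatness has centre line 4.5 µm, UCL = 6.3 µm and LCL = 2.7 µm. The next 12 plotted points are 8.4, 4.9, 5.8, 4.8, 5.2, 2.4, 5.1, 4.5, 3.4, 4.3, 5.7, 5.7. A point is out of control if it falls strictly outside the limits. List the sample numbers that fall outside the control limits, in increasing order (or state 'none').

Compare each point to [2.7, 6.3]: sample 1 = 8.4 > UCL; sample 6 = 2.4 < LCL.

1, 6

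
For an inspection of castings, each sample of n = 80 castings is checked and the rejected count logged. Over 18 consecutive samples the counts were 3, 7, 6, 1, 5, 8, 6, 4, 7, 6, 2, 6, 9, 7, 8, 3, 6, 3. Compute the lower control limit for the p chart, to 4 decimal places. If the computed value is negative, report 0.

p̄ = Σdᵢ / (k·n) = 97 / (18 × 80) = 0.06736
LCL = p̄ − 3·√(p̄(1−p̄)/n) = 0.06736 − 3 × 0.02802 = -0.01671 → 0 (negative, so LCL = 0)

0.0000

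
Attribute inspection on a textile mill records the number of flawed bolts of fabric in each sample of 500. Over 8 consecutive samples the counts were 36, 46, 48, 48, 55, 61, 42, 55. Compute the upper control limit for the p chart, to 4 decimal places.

0.1376

p̄ = Σdᵢ / (k·n) = 391 / (8 × 500) = 0.09775
UCL = p̄ + 3·√(p̄(1−p̄)/n) = 0.09775 + 3 × √(0.09775×0.90225/500) = 0.09775 + 3 × 0.01328 = 0.13759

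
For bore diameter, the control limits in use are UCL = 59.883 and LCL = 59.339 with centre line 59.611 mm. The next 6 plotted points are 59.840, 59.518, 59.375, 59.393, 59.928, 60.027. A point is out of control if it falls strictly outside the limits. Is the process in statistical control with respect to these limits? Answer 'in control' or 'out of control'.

out of control

Compare each point to [59.339, 59.883]: sample 5 = 59.928 > UCL; sample 6 = 60.027 > UCL.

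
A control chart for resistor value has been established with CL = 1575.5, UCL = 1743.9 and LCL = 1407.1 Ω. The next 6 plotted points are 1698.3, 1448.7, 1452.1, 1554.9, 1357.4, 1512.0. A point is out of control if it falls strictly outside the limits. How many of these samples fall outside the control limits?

1

Compare each point to [1407.1, 1743.9]: sample 5 = 1357.4 < LCL.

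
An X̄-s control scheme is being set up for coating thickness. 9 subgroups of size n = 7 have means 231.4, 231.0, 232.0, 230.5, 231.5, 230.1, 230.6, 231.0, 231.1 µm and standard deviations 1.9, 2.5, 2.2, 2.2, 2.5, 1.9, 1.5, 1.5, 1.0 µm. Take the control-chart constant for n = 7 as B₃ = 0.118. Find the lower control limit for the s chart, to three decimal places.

s̄ = (1.9 + 2.5 + 2.2 + 2.2 + 2.5 + 1.9 + 1.5 + 1.5 + 1.0) / 9 = 1.9111
LCL_s = B₃·s̄ = 0.118 × 1.9111 = 0.2255

0.226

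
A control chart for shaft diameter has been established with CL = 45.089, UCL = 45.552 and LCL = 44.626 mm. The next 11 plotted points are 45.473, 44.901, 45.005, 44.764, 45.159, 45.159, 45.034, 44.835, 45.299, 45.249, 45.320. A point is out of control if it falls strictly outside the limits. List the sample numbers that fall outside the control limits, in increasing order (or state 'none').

All 11 points lie within [44.626, 45.552].

none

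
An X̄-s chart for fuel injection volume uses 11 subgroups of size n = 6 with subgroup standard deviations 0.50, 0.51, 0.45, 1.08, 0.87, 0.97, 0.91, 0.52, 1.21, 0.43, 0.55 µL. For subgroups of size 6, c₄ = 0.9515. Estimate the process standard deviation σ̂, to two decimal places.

s̄ = (0.50 + 0.51 + 0.45 + 1.08 + 0.87 + 0.97 + 0.91 + 0.52 + 1.21 + 0.43 + 0.55) / 11 = 0.7273
σ̂ = s̄ / c₄ = 0.7273 / 0.9515 = 0.7643

0.76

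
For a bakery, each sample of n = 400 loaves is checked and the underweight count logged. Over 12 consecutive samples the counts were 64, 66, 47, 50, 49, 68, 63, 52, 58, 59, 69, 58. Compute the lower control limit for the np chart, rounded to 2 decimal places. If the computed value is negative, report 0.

p̄ = Σdᵢ / (k·n) = 703 / (12 × 400) = 0.14646
LCL = np̄ − 3·√(np̄(1−p̄)) = 58.5833 − 3 × 7.0713 = 37.3694

37.37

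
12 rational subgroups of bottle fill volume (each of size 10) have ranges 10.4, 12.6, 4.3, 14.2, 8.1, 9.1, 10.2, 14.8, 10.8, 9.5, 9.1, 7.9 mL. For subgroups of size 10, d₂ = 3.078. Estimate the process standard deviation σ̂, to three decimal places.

3.276

R̄ = (10.4 + 12.6 + 4.3 + 14.2 + 8.1 + 9.1 + 10.2 + 14.8 + 10.8 + 9.5 + 9.1 + 7.9) / 12 = 10.0833
σ̂ = R̄ / d₂ = 10.0833 / 3.078 = 3.2759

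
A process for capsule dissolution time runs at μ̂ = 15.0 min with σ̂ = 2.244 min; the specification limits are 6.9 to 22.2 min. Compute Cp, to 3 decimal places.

Cp = (USL − LSL) / (6σ̂) = (22.2 − 6.9) / (6 × 2.244) = 15.3000 / 13.4640 = 1.1364

1.136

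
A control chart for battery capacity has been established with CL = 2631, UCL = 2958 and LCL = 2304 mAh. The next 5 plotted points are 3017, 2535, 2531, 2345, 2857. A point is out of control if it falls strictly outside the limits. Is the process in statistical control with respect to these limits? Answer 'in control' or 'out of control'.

out of control

Compare each point to [2304, 2958]: sample 1 = 3017 > UCL.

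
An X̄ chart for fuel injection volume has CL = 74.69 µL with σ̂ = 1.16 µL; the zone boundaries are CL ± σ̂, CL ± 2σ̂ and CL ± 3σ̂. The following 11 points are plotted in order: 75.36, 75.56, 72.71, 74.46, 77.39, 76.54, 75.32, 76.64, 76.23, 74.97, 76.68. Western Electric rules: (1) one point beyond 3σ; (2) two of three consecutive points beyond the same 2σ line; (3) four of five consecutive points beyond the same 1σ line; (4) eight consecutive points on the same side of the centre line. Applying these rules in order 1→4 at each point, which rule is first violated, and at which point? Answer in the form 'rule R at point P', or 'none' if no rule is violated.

Zone of each point (C = within 1σ̂, B = 1σ̂–2σ̂, A = 2σ̂–3σ̂, * = beyond 3σ̂; sign = side of CL): 1:+C, 2:+C, 3:-B, 4:-C, 5:+A, 6:+B, 7:+C, 8:+B, 9:+B, 10:+C, 11:+B
Rule 3 (four of five consecutive points beyond the same 1σ limit) is satisfied at point 9.

rule 3 at point 9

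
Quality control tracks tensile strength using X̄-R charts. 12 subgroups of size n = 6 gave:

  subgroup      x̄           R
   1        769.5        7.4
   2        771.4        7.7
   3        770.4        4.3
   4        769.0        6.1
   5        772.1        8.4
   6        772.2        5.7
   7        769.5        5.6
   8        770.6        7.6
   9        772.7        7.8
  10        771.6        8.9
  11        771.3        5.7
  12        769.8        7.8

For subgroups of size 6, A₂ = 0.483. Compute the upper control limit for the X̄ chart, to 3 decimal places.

X̄̄ = (769.5 + 771.4 + 770.4 + 769.0 + 772.1 + 772.2 + 769.5 + 770.6 + 772.7 + 771.6 + 771.3 + 769.8) / 12 = 9250.1000 / 12 = 770.8417
R̄ = (7.4 + 7.7 + 4.3 + 6.1 + 8.4 + 5.7 + 5.6 + 7.6 + 7.8 + 8.9 + 5.7 + 7.8) / 12 = 83.0000 / 12 = 6.9167
UCL = X̄̄ + A₂·R̄ = 770.8417 + 0.483 × 6.9167 = 774.1824

774.182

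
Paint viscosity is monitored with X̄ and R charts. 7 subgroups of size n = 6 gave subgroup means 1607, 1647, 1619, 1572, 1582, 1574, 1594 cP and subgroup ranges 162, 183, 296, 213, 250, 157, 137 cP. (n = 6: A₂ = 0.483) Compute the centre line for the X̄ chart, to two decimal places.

X̄̄ = (1607 + 1647 + 1619 + 1572 + 1582 + 1574 + 1594) / 7 = 11195.0000 / 7 = 1599.2857
CL = X̄̄ = 1599.2857

1599.29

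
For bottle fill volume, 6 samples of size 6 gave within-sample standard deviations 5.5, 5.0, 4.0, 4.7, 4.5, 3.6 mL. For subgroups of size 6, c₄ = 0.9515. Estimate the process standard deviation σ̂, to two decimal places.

s̄ = (5.5 + 5.0 + 4.0 + 4.7 + 4.5 + 3.6) / 6 = 4.5500
σ̂ = s̄ / c₄ = 4.5500 / 0.9515 = 4.7819

4.78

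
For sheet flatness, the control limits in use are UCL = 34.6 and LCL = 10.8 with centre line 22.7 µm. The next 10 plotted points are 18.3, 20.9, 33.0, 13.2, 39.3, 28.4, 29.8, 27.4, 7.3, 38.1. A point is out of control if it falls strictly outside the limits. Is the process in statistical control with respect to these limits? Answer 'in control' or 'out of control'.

out of control

Compare each point to [10.8, 34.6]: sample 5 = 39.3 > UCL; sample 9 = 7.3 < LCL; sample 10 = 38.1 > UCL.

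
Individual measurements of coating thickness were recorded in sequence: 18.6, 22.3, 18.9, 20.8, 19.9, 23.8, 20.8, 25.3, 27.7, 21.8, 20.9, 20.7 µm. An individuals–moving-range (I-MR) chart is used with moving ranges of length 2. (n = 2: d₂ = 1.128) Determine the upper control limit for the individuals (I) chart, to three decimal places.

X̄ = (18.6 + 22.3 + 18.9 + 20.8 + 19.9 + 23.8 + 20.8 + 25.3 + 27.7 + 21.8 + 20.9 + 20.7) / 12 = 21.7917
Moving ranges: 3.7, 3.4, 1.9, 0.9, 3.9, 3.0, 4.5, 2.4, 5.9, 0.9, 0.2; M̄R̄ = 30.7000 / 11 = 2.7909
UCL = X̄ + 3·M̄R̄/d₂ = 21.7917 + 3 × 2.7909 / 1.128 = 29.2143

29.214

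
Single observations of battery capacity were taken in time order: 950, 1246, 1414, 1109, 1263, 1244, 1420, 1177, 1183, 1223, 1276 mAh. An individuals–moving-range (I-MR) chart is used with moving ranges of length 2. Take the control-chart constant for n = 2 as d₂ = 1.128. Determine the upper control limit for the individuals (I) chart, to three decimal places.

X̄ = (950 + 1246 + 1414 + 1109 + 1263 + 1244 + 1420 + 1177 + 1183 + 1223 + 1276) / 11 = 1227.7273
Moving ranges: 296, 168, 305, 154, 19, 176, 243, 6, 40, 53; M̄R̄ = 1460.0000 / 10 = 146.0000
UCL = X̄ + 3·M̄R̄/d₂ = 1227.7273 + 3 × 146.0000 / 1.128 = 1616.0251

1616.025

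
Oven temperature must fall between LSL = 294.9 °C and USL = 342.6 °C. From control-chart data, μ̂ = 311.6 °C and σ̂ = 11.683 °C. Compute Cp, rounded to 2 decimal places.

Cp = (USL − LSL) / (6σ̂) = (342.6 − 294.9) / (6 × 11.683) = 47.7000 / 70.0980 = 0.6805

0.68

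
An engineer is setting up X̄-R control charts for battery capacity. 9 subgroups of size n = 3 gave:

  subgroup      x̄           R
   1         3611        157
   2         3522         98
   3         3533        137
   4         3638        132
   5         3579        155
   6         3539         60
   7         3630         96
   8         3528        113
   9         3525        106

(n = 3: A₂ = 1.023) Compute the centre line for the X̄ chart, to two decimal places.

X̄̄ = (3611 + 3522 + 3533 + 3638 + 3579 + 3539 + 3630 + 3528 + 3525) / 9 = 32105.0000 / 9 = 3567.2222
CL = X̄̄ = 3567.2222

3567.22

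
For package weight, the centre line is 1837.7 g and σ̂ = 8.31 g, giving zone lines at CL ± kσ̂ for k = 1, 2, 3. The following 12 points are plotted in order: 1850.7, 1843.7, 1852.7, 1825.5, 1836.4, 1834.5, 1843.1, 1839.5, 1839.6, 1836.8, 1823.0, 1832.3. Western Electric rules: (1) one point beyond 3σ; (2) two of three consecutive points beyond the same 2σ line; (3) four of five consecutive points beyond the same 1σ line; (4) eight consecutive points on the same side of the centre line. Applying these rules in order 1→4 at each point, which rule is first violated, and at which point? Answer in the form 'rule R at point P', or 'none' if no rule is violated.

Zone of each point (C = within 1σ̂, B = 1σ̂–2σ̂, A = 2σ̂–3σ̂, * = beyond 3σ̂; sign = side of CL): 1:+B, 2:+C, 3:+B, 4:-B, 5:-C, 6:-C, 7:+C, 8:+C, 9:+C, 10:-C, 11:-B, 12:-C
No rule fires across all 12 points.

none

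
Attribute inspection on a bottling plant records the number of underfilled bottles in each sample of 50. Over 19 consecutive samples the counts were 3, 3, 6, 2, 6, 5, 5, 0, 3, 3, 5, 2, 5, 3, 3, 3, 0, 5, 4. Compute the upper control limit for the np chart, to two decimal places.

8.87

p̄ = Σdᵢ / (k·n) = 66 / (19 × 50) = 0.06947
UCL = np̄ + 3·√(np̄(1−p̄)) = 3.4737 + 3 × √(3.4737×0.93053) = 3.4737 + 3 × 1.7979 = 8.8673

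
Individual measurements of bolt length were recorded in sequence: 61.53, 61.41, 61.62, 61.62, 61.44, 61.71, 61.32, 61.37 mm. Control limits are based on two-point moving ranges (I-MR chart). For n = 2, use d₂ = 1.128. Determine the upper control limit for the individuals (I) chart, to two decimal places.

61.97

X̄ = (61.53 + 61.41 + 61.62 + 61.62 + 61.44 + 61.71 + 61.32 + 61.37) / 8 = 61.5025
Moving ranges: 0.12, 0.21, 0.00, 0.18, 0.27, 0.39, 0.05; M̄R̄ = 1.2200 / 7 = 0.1743
UCL = X̄ + 3·M̄R̄/d₂ = 61.5025 + 3 × 0.1743 / 1.128 = 61.9660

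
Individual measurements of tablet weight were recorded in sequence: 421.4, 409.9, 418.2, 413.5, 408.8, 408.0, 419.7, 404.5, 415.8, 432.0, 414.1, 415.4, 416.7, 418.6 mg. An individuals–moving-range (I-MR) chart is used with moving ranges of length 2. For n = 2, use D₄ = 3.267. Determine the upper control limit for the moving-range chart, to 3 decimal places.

Moving ranges: 11.5, 8.3, 4.7, 4.7, 0.8, 11.7, 15.2, 11.3, 16.2, 17.9, 1.3, 1.3, 1.9; M̄R̄ = 106.8000 / 13 = 8.2154
UCL_MR = D₄·M̄R̄ = 3.267 × 8.2154 = 26.8397

26.840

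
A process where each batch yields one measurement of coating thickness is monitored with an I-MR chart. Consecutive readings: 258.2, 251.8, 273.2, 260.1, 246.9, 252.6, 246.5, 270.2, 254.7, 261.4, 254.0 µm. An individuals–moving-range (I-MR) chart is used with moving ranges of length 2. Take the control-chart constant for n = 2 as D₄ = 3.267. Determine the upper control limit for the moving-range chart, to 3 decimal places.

38.943

Moving ranges: 6.4, 21.4, 13.1, 13.2, 5.7, 6.1, 23.7, 15.5, 6.7, 7.4; M̄R̄ = 119.2000 / 10 = 11.9200
UCL_MR = D₄·M̄R̄ = 3.267 × 11.9200 = 38.9426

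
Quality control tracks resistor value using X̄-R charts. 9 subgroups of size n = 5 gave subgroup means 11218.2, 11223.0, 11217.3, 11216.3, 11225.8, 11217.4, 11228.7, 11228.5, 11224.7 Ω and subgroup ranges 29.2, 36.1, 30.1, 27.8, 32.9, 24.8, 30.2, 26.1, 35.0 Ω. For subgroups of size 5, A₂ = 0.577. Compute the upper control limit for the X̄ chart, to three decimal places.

11239.662

X̄̄ = (11218.2 + 11223.0 + 11217.3 + 11216.3 + 11225.8 + 11217.4 + 11228.7 + 11228.5 + 11224.7) / 9 = 100999.9000 / 9 = 11222.2111
R̄ = (29.2 + 36.1 + 30.1 + 27.8 + 32.9 + 24.8 + 30.2 + 26.1 + 35.0) / 9 = 272.2000 / 9 = 30.2444
UCL = X̄̄ + A₂·R̄ = 11222.2111 + 0.577 × 30.2444 = 11239.6622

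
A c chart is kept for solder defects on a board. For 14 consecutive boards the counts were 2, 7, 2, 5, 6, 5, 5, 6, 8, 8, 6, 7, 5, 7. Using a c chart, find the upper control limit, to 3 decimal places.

12.769

c̄ = (2 + 7 + 2 + 5 + 6 + 5 + 5 + 6 + 8 + 8 + 6 + 7 + 5 + 7) / 14 = 79 / 14 = 5.6429
UCL = c̄ + 3√c̄ = 5.6429 + 3 × √5.6429 = 5.6429 + 3 × 2.3755 = 12.7693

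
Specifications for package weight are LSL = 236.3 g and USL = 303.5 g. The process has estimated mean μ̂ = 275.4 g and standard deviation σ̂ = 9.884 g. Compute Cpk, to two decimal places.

Cpu = (USL − μ̂) / (3σ̂) = (303.5 − 275.4) / (3 × 9.884) = 0.9477; Cpl = (μ̂ − LSL) / (3σ̂) = (275.4 − 236.3) / (3 × 9.884) = 1.3186; Cpk = min(Cpu, Cpl) = 0.9477

0.95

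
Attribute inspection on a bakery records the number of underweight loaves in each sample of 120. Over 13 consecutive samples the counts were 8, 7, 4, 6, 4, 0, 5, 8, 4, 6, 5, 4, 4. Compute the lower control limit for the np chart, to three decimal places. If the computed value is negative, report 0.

0.000

p̄ = Σdᵢ / (k·n) = 65 / (13 × 120) = 0.04167
LCL = np̄ − 3·√(np̄(1−p̄)) = 5.0000 − 3 × 2.1890 = -1.5670 → 0 (negative, so LCL = 0)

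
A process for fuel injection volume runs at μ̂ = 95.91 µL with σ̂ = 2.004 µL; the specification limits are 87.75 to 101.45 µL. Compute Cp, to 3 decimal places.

Cp = (USL − LSL) / (6σ̂) = (101.45 − 87.75) / (6 × 2.004) = 13.7000 / 12.0240 = 1.1394

1.139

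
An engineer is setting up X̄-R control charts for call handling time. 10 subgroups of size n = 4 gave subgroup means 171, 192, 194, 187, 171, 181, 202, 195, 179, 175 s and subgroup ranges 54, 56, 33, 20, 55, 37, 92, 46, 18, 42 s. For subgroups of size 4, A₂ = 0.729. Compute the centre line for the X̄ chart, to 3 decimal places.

184.700

X̄̄ = (171 + 192 + 194 + 187 + 171 + 181 + 202 + 195 + 179 + 175) / 10 = 1847.0000 / 10 = 184.7000
CL = X̄̄ = 184.7000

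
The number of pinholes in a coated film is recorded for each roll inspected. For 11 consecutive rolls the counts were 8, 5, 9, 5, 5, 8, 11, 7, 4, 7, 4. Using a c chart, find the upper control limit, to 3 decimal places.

14.365

c̄ = (8 + 5 + 9 + 5 + 5 + 8 + 11 + 7 + 4 + 7 + 4) / 11 = 73 / 11 = 6.6364
UCL = c̄ + 3√c̄ = 6.6364 + 3 × √6.6364 = 6.6364 + 3 × 2.5761 = 14.3647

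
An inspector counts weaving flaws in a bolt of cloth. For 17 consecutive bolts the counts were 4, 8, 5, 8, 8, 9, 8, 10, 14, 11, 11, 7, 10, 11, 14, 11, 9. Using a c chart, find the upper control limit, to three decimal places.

18.440

c̄ = (4 + 8 + 5 + 8 + 8 + 9 + 8 + 10 + 14 + 11 + 11 + 7 + 10 + 11 + 14 + 11 + 9) / 17 = 158 / 17 = 9.2941
UCL = c̄ + 3√c̄ = 9.2941 + 3 × √9.2941 = 9.2941 + 3 × 3.0486 = 18.4400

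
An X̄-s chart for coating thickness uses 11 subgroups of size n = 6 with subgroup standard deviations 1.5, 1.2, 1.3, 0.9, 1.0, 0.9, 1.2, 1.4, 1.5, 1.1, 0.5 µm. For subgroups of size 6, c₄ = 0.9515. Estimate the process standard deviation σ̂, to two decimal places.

1.19

s̄ = (1.5 + 1.2 + 1.3 + 0.9 + 1.0 + 0.9 + 1.2 + 1.4 + 1.5 + 1.1 + 0.5) / 11 = 1.1364
σ̂ = s̄ / c₄ = 1.1364 / 0.9515 = 1.1943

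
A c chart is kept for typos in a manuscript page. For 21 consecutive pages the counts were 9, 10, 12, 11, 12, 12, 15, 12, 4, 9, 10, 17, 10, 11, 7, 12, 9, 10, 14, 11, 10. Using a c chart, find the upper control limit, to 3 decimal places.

20.673

c̄ = (9 + 10 + 12 + 11 + 12 + 12 + 15 + 12 + 4 + 9 + 10 + 17 + 10 + 11 + 7 + 12 + 9 + 10 + 14 + 11 + 10) / 21 = 227 / 21 = 10.8095
UCL = c̄ + 3√c̄ = 10.8095 + 3 × √10.8095 = 10.8095 + 3 × 3.2878 = 20.6729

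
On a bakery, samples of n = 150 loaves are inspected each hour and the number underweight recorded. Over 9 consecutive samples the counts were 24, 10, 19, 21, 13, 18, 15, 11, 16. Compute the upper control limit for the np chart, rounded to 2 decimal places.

27.78

p̄ = Σdᵢ / (k·n) = 147 / (9 × 150) = 0.10889
UCL = np̄ + 3·√(np̄(1−p̄)) = 16.3333 + 3 × √(16.3333×0.89111) = 16.3333 + 3 × 3.8151 = 27.7786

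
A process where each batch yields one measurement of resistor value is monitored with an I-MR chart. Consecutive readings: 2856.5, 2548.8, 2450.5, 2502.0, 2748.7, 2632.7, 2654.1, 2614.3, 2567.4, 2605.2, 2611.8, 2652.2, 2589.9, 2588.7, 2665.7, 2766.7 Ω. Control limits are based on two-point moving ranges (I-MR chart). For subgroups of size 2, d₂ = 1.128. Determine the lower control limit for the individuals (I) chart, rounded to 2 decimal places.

X̄ = (2856.5 + 2548.8 + 2450.5 + 2502.0 + 2748.7 + 2632.7 + 2654.1 + 2614.3 + 2567.4 + 2605.2 + 2611.8 + 2652.2 + 2589.9 + 2588.7 + 2665.7 + 2766.7) / 16 = 2628.4500
Moving ranges: 307.7, 98.3, 51.5, 246.7, 116.0, 21.4, 39.8, 46.9, 37.8, 6.6, 40.4, 62.3, 1.2, 77.0, 101.0; M̄R̄ = 1254.6000 / 15 = 83.6400
LCL = X̄ − 3·M̄R̄/d₂ = 2628.4500 − 3 × 83.6400 / 1.128 = 2406.0032

2406.00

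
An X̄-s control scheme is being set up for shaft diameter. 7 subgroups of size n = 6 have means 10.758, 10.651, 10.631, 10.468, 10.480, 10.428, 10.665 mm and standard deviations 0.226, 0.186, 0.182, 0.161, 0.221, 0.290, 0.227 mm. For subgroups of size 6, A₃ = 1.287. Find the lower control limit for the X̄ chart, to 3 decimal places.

10.309

X̄̄ = (10.758 + 10.651 + 10.631 + 10.468 + 10.480 + 10.428 + 10.665) / 7 = 10.5830
s̄ = (0.226 + 0.186 + 0.182 + 0.161 + 0.221 + 0.290 + 0.227) / 7 = 0.2133
LCL = X̄̄ − A₃·s̄ = 10.5830 − 1.287 × 0.2133 = 10.3085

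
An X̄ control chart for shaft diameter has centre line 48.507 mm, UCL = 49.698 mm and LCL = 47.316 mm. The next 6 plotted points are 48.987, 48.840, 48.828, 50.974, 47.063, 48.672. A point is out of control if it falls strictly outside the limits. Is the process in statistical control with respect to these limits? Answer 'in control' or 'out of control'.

Compare each point to [47.316, 49.698]: sample 4 = 50.974 > UCL; sample 5 = 47.063 < LCL.

out of control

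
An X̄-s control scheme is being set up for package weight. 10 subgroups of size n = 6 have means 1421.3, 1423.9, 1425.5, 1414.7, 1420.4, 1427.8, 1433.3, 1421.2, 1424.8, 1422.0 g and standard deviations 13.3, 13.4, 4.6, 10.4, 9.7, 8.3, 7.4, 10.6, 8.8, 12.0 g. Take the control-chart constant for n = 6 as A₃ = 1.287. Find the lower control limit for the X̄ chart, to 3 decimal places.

1410.813

X̄̄ = (1421.3 + 1423.9 + 1425.5 + 1414.7 + 1420.4 + 1427.8 + 1433.3 + 1421.2 + 1424.8 + 1422.0) / 10 = 1423.4900
s̄ = (13.3 + 13.4 + 4.6 + 10.4 + 9.7 + 8.3 + 7.4 + 10.6 + 8.8 + 12.0) / 10 = 9.8500
LCL = X̄̄ − A₃·s̄ = 1423.4900 − 1.287 × 9.8500 = 1410.8130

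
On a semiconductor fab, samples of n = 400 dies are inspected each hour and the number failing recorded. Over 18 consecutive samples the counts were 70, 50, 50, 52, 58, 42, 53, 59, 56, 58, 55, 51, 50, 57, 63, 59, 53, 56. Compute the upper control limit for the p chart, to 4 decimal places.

p̄ = Σdᵢ / (k·n) = 992 / (18 × 400) = 0.13778
UCL = p̄ + 3·√(p̄(1−p̄)/n) = 0.13778 + 3 × √(0.13778×0.86222/400) = 0.13778 + 3 × 0.01723 = 0.18948

0.1895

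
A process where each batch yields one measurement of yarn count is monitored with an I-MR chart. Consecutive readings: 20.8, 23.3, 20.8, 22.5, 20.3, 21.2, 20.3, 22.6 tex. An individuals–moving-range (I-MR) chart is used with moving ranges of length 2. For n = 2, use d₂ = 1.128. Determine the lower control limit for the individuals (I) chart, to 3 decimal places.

X̄ = (20.8 + 23.3 + 20.8 + 22.5 + 20.3 + 21.2 + 20.3 + 22.6) / 8 = 21.4750
Moving ranges: 2.5, 2.5, 1.7, 2.2, 0.9, 0.9, 2.3; M̄R̄ = 13.0000 / 7 = 1.8571
LCL = X̄ − 3·M̄R̄/d₂ = 21.4750 − 3 × 1.8571 / 1.128 = 16.5358

16.536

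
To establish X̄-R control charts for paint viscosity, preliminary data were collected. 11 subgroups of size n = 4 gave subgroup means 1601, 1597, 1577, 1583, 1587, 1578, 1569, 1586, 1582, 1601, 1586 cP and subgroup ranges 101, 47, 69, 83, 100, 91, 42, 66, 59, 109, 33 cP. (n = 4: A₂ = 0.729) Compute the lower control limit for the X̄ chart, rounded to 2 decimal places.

1533.07

X̄̄ = (1601 + 1597 + 1577 + 1583 + 1587 + 1578 + 1569 + 1586 + 1582 + 1601 + 1586) / 11 = 17447.0000 / 11 = 1586.0909
R̄ = (101 + 47 + 69 + 83 + 100 + 91 + 42 + 66 + 59 + 109 + 33) / 11 = 800.0000 / 11 = 72.7273
LCL = X̄̄ − A₂·R̄ = 1586.0909 − 0.729 × 72.7273 = 1533.0727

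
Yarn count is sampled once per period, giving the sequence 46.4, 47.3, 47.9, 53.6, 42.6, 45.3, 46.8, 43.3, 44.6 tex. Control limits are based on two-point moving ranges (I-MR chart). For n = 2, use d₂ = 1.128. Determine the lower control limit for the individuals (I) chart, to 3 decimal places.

37.380

X̄ = (46.4 + 47.3 + 47.9 + 53.6 + 42.6 + 45.3 + 46.8 + 43.3 + 44.6) / 9 = 46.4222
Moving ranges: 0.9, 0.6, 5.7, 11.0, 2.7, 1.5, 3.5, 1.3; M̄R̄ = 27.2000 / 8 = 3.4000
LCL = X̄ − 3·M̄R̄/d₂ = 46.4222 − 3 × 3.4000 / 1.128 = 37.3797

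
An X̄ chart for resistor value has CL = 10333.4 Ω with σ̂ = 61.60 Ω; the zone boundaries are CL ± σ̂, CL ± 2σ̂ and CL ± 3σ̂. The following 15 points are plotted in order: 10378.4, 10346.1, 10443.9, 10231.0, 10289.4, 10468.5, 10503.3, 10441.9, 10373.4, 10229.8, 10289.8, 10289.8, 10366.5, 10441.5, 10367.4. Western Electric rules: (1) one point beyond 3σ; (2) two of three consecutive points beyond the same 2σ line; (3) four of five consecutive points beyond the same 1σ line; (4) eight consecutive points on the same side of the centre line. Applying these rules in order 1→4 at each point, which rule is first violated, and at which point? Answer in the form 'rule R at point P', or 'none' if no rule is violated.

rule 2 at point 7

Zone of each point (C = within 1σ̂, B = 1σ̂–2σ̂, A = 2σ̂–3σ̂, * = beyond 3σ̂; sign = side of CL): 1:+C, 2:+C, 3:+B, 4:-B, 5:-C, 6:+A, 7:+A, 8:+B, 9:+C, 10:-B, 11:-C, 12:-C, 13:+C, 14:+B, 15:+C
Rule 2 (two of three consecutive points beyond the same 2σ limit) is satisfied at point 7.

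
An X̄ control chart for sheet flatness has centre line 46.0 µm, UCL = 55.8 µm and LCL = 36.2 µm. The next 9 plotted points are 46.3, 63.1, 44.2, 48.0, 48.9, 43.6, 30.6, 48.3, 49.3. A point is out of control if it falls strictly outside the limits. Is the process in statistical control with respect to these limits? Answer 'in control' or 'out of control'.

out of control

Compare each point to [36.2, 55.8]: sample 2 = 63.1 > UCL; sample 7 = 30.6 < LCL.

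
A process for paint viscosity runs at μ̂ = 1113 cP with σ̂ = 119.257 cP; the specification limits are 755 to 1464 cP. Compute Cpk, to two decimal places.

0.98

Cpu = (USL − μ̂) / (3σ̂) = (1464 − 1113) / (3 × 119.257) = 0.9811; Cpl = (μ̂ − LSL) / (3σ̂) = (1113 − 755) / (3 × 119.257) = 1.0006; Cpk = min(Cpu, Cpl) = 0.9811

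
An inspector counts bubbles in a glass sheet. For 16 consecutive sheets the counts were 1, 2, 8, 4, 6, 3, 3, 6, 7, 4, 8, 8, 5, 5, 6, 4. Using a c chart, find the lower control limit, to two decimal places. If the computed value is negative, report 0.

0.00

c̄ = (1 + 2 + 8 + 4 + 6 + 3 + 3 + 6 + 7 + 4 + 8 + 8 + 5 + 5 + 6 + 4) / 16 = 80 / 16 = 5.0000
LCL = c̄ − 3√c̄ = 5.0000 − 3 × 2.2361 = -1.7082 → 0 (cannot be negative)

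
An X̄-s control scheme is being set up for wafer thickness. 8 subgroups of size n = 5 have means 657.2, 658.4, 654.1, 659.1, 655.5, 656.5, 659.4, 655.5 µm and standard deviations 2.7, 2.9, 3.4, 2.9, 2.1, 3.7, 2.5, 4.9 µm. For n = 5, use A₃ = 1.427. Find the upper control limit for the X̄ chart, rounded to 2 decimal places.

X̄̄ = (657.2 + 658.4 + 654.1 + 659.1 + 655.5 + 656.5 + 659.4 + 655.5) / 8 = 656.9625
s̄ = (2.7 + 2.9 + 3.4 + 2.9 + 2.1 + 3.7 + 2.5 + 4.9) / 8 = 3.1375
UCL = X̄̄ + A₃·s̄ = 656.9625 + 1.427 × 3.1375 = 661.4397

661.44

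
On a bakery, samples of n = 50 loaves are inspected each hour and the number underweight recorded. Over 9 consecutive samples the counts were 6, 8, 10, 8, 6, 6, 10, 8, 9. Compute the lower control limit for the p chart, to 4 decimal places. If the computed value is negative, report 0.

p̄ = Σdᵢ / (k·n) = 71 / (9 × 50) = 0.15778
LCL = p̄ − 3·√(p̄(1−p̄)/n) = 0.15778 − 3 × 0.05155 = 0.00312

0.0031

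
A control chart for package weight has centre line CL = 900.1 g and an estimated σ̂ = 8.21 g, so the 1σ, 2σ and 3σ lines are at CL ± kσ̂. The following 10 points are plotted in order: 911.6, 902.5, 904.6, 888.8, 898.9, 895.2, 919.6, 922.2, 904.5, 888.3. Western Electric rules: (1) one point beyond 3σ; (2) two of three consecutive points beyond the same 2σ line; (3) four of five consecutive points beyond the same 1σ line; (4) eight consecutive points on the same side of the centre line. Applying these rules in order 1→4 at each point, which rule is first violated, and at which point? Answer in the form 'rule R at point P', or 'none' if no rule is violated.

Zone of each point (C = within 1σ̂, B = 1σ̂–2σ̂, A = 2σ̂–3σ̂, * = beyond 3σ̂; sign = side of CL): 1:+B, 2:+C, 3:+C, 4:-B, 5:-C, 6:-C, 7:+A, 8:+A, 9:+C, 10:-B
Rule 2 (two of three consecutive points beyond the same 2σ limit) is satisfied at point 8.

rule 2 at point 8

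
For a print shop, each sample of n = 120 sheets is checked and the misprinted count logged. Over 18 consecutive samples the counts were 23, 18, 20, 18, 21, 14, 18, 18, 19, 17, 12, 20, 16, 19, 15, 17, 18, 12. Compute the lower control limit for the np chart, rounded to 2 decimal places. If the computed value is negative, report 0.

p̄ = Σdᵢ / (k·n) = 315 / (18 × 120) = 0.14583
LCL = np̄ − 3·√(np̄(1−p̄)) = 17.5000 − 3 × 3.8663 = 5.9012

5.90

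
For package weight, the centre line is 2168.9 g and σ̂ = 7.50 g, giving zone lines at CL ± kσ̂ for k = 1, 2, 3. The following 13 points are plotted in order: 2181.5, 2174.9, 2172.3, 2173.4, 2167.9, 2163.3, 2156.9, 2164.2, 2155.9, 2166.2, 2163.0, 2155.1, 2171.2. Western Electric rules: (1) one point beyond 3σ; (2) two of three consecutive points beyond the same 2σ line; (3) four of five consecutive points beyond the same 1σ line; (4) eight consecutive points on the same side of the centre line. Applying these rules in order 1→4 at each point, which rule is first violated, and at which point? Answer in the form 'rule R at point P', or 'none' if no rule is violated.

Zone of each point (C = within 1σ̂, B = 1σ̂–2σ̂, A = 2σ̂–3σ̂, * = beyond 3σ̂; sign = side of CL): 1:+B, 2:+C, 3:+C, 4:+C, 5:-C, 6:-C, 7:-B, 8:-C, 9:-B, 10:-C, 11:-C, 12:-B, 13:+C
Rule 4 (eight consecutive points on the same side of the centre line) is satisfied at point 12.

rule 4 at point 12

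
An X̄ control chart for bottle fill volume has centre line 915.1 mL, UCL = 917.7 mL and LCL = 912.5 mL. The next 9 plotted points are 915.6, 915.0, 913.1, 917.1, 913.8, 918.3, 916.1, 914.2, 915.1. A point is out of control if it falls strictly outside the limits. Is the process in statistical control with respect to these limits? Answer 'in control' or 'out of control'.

Compare each point to [912.5, 917.7]: sample 6 = 918.3 > UCL.

out of control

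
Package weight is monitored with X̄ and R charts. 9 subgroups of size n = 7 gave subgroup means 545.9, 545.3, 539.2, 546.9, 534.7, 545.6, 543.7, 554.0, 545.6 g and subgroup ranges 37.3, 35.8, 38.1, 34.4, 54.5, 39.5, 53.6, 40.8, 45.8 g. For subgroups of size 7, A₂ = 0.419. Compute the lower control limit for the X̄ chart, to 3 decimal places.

526.863

X̄̄ = (545.9 + 545.3 + 539.2 + 546.9 + 534.7 + 545.6 + 543.7 + 554.0 + 545.6) / 9 = 4900.9000 / 9 = 544.5444
R̄ = (37.3 + 35.8 + 38.1 + 34.4 + 54.5 + 39.5 + 53.6 + 40.8 + 45.8) / 9 = 379.8000 / 9 = 42.2000
LCL = X̄̄ − A₂·R̄ = 544.5444 − 0.419 × 42.2000 = 526.8626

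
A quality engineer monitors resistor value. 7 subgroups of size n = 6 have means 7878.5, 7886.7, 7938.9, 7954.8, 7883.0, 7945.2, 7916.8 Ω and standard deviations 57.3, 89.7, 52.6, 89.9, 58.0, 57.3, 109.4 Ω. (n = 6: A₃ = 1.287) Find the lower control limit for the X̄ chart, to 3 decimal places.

X̄̄ = (7878.5 + 7886.7 + 7938.9 + 7954.8 + 7883.0 + 7945.2 + 7916.8) / 7 = 7914.8429
s̄ = (57.3 + 89.7 + 52.6 + 89.9 + 58.0 + 57.3 + 109.4) / 7 = 73.4571
LCL = X̄̄ − A₃·s̄ = 7914.8429 − 1.287 × 73.4571 = 7820.3035

7820.304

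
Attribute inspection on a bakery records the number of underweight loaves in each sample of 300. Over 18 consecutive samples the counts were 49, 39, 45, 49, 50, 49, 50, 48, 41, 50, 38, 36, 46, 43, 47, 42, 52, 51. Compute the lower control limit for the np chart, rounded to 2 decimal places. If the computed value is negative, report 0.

27.14

p̄ = Σdᵢ / (k·n) = 825 / (18 × 300) = 0.15278
LCL = np̄ − 3·√(np̄(1−p̄)) = 45.8333 − 3 × 6.2315 = 27.1390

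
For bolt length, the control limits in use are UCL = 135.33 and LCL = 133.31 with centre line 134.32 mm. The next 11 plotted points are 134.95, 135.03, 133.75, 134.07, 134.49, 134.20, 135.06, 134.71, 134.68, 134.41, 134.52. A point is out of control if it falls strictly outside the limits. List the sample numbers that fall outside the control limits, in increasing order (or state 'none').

All 11 points lie within [133.31, 135.33].

none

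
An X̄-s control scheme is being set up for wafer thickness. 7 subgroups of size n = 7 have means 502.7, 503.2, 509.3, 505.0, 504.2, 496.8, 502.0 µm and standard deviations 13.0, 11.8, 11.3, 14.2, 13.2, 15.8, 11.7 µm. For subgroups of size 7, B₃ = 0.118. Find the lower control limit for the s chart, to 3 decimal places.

1.534

s̄ = (13.0 + 11.8 + 11.3 + 14.2 + 13.2 + 15.8 + 11.7) / 7 = 13.0000
LCL_s = B₃·s̄ = 0.118 × 13.0000 = 1.5340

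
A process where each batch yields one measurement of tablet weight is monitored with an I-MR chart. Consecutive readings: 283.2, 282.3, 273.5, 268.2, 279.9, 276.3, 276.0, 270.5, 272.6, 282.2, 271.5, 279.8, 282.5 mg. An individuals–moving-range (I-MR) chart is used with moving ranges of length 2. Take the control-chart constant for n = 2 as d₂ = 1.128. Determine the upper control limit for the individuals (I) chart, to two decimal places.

292.21

X̄ = (283.2 + 282.3 + 273.5 + 268.2 + 279.9 + 276.3 + 276.0 + 270.5 + 272.6 + 282.2 + 271.5 + 279.8 + 282.5) / 13 = 276.8077
Moving ranges: 0.9, 8.8, 5.3, 11.7, 3.6, 0.3, 5.5, 2.1, 9.6, 10.7, 8.3, 2.7; M̄R̄ = 69.5000 / 12 = 5.7917
UCL = X̄ + 3·M̄R̄/d₂ = 276.8077 + 3 × 5.7917 / 1.128 = 292.2111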